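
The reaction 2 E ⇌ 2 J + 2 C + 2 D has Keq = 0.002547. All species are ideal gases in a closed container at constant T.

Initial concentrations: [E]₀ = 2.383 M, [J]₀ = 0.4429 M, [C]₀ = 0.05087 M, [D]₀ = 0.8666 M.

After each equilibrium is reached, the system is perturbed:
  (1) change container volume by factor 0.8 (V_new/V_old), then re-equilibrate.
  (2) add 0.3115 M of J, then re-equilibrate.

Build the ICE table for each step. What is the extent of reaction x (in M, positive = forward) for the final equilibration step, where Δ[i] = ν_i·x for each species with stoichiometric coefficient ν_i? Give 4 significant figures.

Q₀ = 6.7131e-05 vs Keq = 0.002547 ⇒ Q<K, forward
Step 1:
                    E           J           C           D
  init          2.383      0.4429     0.05087      0.8666
  Δ           -0.1413      0.1413      0.1413      0.1413
  eq            2.242      0.5842      0.1921       1.008
  solve Keq expr → x = 0.07064; check Q = 0.002547
Then change container volume by factor 0.8 (V_new/V_old).
Step 2:
                    E           J           C           D
  init          2.802      0.7302      0.2402        1.26
  Δ           0.06038    -0.06038    -0.06038    -0.06038
  eq            2.863      0.6698      0.1798       1.199
  solve Keq expr → x = -0.03019; check Q = 0.002547
Then add 0.3115 M of J.
Step 3:
                    E           J           C           D
  init          2.863      0.9813      0.1798       1.199
  Δ           0.04428    -0.04428    -0.04428    -0.04428
  eq            2.907      0.9371      0.1355       1.155
  solve Keq expr → x = -0.02214; check Q = 0.002547

x = -0.02214 M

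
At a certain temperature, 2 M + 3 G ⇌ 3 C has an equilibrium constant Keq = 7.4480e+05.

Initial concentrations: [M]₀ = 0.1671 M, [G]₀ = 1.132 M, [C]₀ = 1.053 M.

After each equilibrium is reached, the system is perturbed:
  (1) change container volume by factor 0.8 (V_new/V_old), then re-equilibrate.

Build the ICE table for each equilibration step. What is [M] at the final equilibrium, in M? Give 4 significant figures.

Q₀ = 28.83 vs Keq = 7.4480e+05 ⇒ Q<K, forward
Step 1:
                  M         G         C
  Initial    0.1671     1.132     1.053
  Change     -0.165   -0.2476    0.2476
  Equil    0.002066    0.8844     1.301
  solve Keq expr → x = 0.08252; check Q = 7.4480e+05
Then change container volume by factor 0.8 (V_new/V_old).
Step 2:
                  M         G         C
  Initial  0.002583     1.106     1.626
  Change  -5.1291e-04 -7.6937e-04 7.6937e-04
  Equil     0.00207     1.105     1.626
  solve Keq expr → x = 2.5646e-04; check Q = 7.4480e+05

[M]_eq = 0.00207 M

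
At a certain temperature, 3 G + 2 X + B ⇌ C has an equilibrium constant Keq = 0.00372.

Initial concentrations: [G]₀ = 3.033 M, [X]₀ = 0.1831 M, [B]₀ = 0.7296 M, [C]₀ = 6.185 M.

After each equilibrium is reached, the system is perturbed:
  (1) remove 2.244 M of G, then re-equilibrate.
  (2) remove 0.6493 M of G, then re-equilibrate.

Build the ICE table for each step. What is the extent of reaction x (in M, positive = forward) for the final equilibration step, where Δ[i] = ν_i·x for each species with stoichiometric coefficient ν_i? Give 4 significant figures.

x = -0.1063 M

Q₀ = 9.063 vs Keq = 0.00372 ⇒ Q>K, reverse
Step 1:
                   G          X          B          C
  init         3.033     0.1831     0.7296      6.185
  Δ            2.813      1.875     0.9375    -0.9375
  eq           5.846      2.058      1.667      5.247
  solve Keq expr → x = -0.9375; check Q = 0.00372
Then remove 2.244 M of G.
Step 2:
                   G          X          B          C
  init         3.602      2.058      1.667      5.247
  Δ           0.9341     0.6228     0.3114    -0.3114
  eq           4.536      2.681      1.979      4.936
  solve Keq expr → x = -0.3114; check Q = 0.00372
Then remove 0.6493 M of G.
Step 3:
                   G          X          B          C
  init         3.886      2.681      1.979      4.936
  Δ            0.319     0.2127     0.1063    -0.1063
  eq           4.205      2.894      2.085       4.83
  solve Keq expr → x = -0.1063; check Q = 0.00372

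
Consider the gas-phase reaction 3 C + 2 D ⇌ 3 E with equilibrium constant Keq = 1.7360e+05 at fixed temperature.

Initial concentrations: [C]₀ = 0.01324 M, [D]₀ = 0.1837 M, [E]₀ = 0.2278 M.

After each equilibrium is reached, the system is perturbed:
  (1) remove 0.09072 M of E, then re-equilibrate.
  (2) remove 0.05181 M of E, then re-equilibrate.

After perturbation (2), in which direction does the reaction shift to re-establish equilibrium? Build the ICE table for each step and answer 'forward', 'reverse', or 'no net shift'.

Q₀ = 1.5093e+05 vs Keq = 1.7360e+05 ⇒ Q<K, forward
Step 1:
                  C         D         E
  init      0.01324    0.1837    0.2278
  Δ       -5.5551e-04 -3.7034e-04 5.5551e-04
  eq        0.01268    0.1833    0.2284
  solve Keq expr → x = 1.8517e-04; check Q = 1.7360e+05
Then remove 0.09072 M of E.
Step 2:
                  C         D         E
  init      0.01268    0.1833    0.1376
  Δ       -0.004688 -0.003125  0.004688
  eq       0.007997    0.1802    0.1423
  solve Keq expr → x = 0.001563; check Q = 1.7360e+05
Then remove 0.05181 M of E.
Step 3:
                  C         D         E
  init     0.007997    0.1802   0.09051
  Δ       -0.002723 -0.001815  0.002723
  eq       0.005274    0.1784   0.09324
  solve Keq expr → x = 9.0754e-04; check Q = 1.7360e+05

Direction: forward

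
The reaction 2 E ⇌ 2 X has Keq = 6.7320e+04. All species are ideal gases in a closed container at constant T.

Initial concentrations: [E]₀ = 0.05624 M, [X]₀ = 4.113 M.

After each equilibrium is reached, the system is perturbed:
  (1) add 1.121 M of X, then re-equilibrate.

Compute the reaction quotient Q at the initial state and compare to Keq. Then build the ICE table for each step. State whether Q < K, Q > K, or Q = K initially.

Q₀ = 5348; Q < K (proceeds forward)

Q₀ = 5348 vs Keq = 6.7320e+04 ⇒ Q<K, forward
Step 1:
                  E         X
  init      0.05624     4.113
  Δ        -0.04023   0.04023
  eq        0.01601     4.153
  solve Keq expr → x = 0.02012; check Q = 6.7320e+04
Then add 1.121 M of X.
Step 2:
                  E         X
  init      0.01601     5.274
  Δ        0.004304 -0.004304
  eq        0.02031      5.27
  solve Keq expr → x = -0.002152; check Q = 6.7320e+04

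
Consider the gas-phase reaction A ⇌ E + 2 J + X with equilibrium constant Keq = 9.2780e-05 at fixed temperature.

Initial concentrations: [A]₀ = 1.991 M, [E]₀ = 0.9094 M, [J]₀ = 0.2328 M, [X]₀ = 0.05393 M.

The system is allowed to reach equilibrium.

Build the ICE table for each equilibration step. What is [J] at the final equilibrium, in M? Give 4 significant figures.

[J]_eq = 0.1455 M

Q₀ = 0.001335 vs Keq = 9.2780e-05 ⇒ Q>K, reverse
Step 1:
                   A          E          J          X
  I            1.991     0.9094     0.2328    0.05393
  C          0.04363   -0.04363   -0.08727   -0.04363
  E            2.035     0.8658     0.1455     0.0103
  solve Keq expr → x = -0.04363; check Q = 9.2780e-05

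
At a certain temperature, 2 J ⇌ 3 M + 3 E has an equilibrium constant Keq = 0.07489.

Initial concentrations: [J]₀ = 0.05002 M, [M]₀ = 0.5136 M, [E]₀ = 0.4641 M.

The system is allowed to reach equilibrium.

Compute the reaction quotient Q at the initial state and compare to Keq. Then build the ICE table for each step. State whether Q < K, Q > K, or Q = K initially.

Q₀ = 5.413 vs Keq = 0.07489 ⇒ Q>K, reverse
Step 1:
                  J         M         E
  init      0.05002    0.5136    0.4641
  Δ         0.09691   -0.1454   -0.1454
  eq         0.1469    0.3682    0.3187
  solve Keq expr → x = -0.04846; check Q = 0.07489

Q₀ = 5.413; Q > K (proceeds reverse)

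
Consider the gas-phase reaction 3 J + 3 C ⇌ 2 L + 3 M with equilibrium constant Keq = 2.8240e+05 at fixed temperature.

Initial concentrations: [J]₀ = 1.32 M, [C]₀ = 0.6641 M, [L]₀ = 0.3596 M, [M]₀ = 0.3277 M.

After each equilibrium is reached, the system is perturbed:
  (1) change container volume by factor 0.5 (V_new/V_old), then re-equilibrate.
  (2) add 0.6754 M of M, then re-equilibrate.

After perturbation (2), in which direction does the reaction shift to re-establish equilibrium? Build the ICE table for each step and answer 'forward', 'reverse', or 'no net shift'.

Direction: reverse

Q₀ = 0.006755 vs Keq = 2.8240e+05 ⇒ Q<K, forward
Step 1:
                    J           C           L           M
  I              1.32      0.6641      0.3596      0.3277
  C           -0.6453     -0.6453      0.4302      0.6453
  E            0.6747     0.01878      0.7898       0.973
  solve Keq expr → x = 0.2151; check Q = 2.8240e+05
Then change container volume by factor 0.5 (V_new/V_old).
Step 2:
                    J           C           L           M
  I             1.349     0.03756        1.58       1.946
  C         -0.007408   -0.007408    0.004939    0.007408
  E             1.342     0.03016       1.585       1.953
  solve Keq expr → x = 0.002469; check Q = 2.8240e+05
Then add 0.6754 M of M.
Step 3:
                    J           C           L           M
  I             1.342     0.03016       1.585       2.629
  C          0.009868    0.009868   -0.006579   -0.009868
  E             1.352     0.04002       1.578       2.619
  solve Keq expr → x = -0.003289; check Q = 2.8240e+05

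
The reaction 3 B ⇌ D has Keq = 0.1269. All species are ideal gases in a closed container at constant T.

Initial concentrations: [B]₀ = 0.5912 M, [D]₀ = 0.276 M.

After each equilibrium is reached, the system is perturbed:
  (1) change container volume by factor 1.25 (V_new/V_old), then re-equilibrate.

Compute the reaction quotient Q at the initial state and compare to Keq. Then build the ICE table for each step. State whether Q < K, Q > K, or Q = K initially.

Q₀ = 1.336; Q > K (proceeds reverse)

Q₀ = 1.336 vs Keq = 0.1269 ⇒ Q>K, reverse
Step 1:
                  B         D
  Initial    0.5912     0.276
  Change     0.4266   -0.1422
  Equil       1.018    0.1338
  solve Keq expr → x = -0.1422; check Q = 0.1269
Then change container volume by factor 1.25 (V_new/V_old).
Step 2:
                  B         D
  Initial    0.8142     0.107
  Change    0.06359   -0.0212
  Equil      0.8778   0.08584
  solve Keq expr → x = -0.0212; check Q = 0.1269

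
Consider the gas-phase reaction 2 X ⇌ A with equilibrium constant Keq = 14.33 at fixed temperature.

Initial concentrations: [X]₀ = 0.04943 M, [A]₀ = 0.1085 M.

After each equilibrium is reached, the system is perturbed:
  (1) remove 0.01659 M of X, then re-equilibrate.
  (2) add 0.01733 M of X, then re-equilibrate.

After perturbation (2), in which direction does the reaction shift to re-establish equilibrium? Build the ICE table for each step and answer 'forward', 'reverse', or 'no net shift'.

Direction: forward

Q₀ = 44.41 vs Keq = 14.33 ⇒ Q>K, reverse
Step 1:
                   X          A
  Initial    0.04943     0.1085
  Change     0.03111   -0.01555
  Equil      0.08054    0.09295
  solve Keq expr → x = -0.01555; check Q = 14.33
Then remove 0.01659 M of X.
Step 2:
                   X          A
  Initial    0.06395    0.09295
  Change     0.01359  -0.006795
  Equil      0.07754    0.08615
  solve Keq expr → x = -0.006795; check Q = 14.33
Then add 0.01733 M of X.
Step 3:
                   X          A
  Initial    0.09487    0.08615
  Change     -0.0142   0.007099
  Equil      0.08067    0.09325
  solve Keq expr → x = 0.007099; check Q = 14.33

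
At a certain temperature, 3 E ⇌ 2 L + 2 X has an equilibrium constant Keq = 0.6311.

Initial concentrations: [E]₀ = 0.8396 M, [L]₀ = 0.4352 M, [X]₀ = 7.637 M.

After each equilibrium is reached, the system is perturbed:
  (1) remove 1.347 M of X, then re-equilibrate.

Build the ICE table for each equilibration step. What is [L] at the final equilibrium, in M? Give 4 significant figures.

Q₀ = 18.66 vs Keq = 0.6311 ⇒ Q>K, reverse
Step 1:
                   E          L          X
  Initial     0.8396     0.4352      7.637
  Change       0.423     -0.282     -0.282
  Equil        1.263     0.1532      7.355
  solve Keq expr → x = -0.141; check Q = 0.6311
Then remove 1.347 M of X.
Step 2:
                   E          L          X
  Initial      1.263     0.1532      6.008
  Change    -0.03785    0.02523    0.02523
  Equil        1.225     0.1785      6.033
  solve Keq expr → x = 0.01262; check Q = 0.6311

[L]_eq = 0.1785 M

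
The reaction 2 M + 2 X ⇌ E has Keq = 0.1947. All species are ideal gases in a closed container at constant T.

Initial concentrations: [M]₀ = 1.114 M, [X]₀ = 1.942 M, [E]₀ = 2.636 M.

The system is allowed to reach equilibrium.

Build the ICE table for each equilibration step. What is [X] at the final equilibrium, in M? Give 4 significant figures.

Q₀ = 0.5632 vs Keq = 0.1947 ⇒ Q>K, reverse
Step 1:
                    M           X           E
  I             1.114       1.942       2.636
  C             0.398       0.398      -0.199
  E             1.512        2.34       2.437
  solve Keq expr → x = -0.199; check Q = 0.1947

[X]_eq = 2.34 M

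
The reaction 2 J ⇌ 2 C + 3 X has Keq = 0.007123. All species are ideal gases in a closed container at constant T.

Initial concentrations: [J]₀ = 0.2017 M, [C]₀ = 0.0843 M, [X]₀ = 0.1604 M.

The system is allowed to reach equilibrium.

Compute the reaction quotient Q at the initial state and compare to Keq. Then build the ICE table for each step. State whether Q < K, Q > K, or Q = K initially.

Q₀ = 7.2087e-04; Q < K (proceeds forward)

Q₀ = 7.2087e-04 vs Keq = 0.007123 ⇒ Q<K, forward
Step 1:
                    J           C           X
  init         0.2017      0.0843      0.1604
  Δ          -0.04244     0.04244     0.06366
  eq           0.1593      0.1267      0.2241
  solve Keq expr → x = 0.02122; check Q = 0.007123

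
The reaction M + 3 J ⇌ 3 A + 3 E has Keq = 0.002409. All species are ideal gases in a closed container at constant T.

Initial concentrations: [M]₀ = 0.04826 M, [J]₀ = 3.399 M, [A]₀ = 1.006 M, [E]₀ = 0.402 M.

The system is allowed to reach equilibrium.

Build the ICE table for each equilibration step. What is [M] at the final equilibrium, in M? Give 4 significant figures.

Q₀ = 0.0349 vs Keq = 0.002409 ⇒ Q>K, reverse
Step 1:
                  M         J         A         E
  I         0.04826     3.399     1.006     0.402
  C          0.0491    0.1473   -0.1473   -0.1473
  E         0.09736     3.546    0.8587    0.2547
  solve Keq expr → x = -0.0491; check Q = 0.002409

[M]_eq = 0.09736 M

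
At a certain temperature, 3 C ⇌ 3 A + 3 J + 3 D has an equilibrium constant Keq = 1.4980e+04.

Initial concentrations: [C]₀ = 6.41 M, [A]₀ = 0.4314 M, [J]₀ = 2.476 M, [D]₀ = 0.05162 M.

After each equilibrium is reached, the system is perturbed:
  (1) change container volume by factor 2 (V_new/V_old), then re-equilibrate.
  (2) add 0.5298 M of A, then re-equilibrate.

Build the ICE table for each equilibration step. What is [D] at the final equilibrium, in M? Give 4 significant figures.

Q₀ = 6.3646e-07 vs Keq = 1.4980e+04 ⇒ Q<K, forward
Step 1:
                   C          A          J          D
  init          6.41     0.4314      2.476    0.05162
  Δ           -3.356      3.356      3.356      3.356
  eq           3.054      3.788      5.832      3.408
  solve Keq expr → x = 1.119; check Q = 1.4980e+04
Then change container volume by factor 2 (V_new/V_old).
Step 2:
                   C          A          J          D
  init         1.527      1.894      2.916      1.704
  Δ          -0.6555     0.6555     0.6555     0.6555
  eq          0.8714      2.549      3.572      2.359
  solve Keq expr → x = 0.2185; check Q = 1.4980e+04
Then add 0.5298 M of A.
Step 3:
                   C          A          J          D
  init        0.8714      3.079      3.572      2.359
  Δ          0.08831   -0.08831   -0.08831   -0.08831
  eq          0.9597      2.991      3.483      2.271
  solve Keq expr → x = -0.02944; check Q = 1.4980e+04

[D]_eq = 2.271 M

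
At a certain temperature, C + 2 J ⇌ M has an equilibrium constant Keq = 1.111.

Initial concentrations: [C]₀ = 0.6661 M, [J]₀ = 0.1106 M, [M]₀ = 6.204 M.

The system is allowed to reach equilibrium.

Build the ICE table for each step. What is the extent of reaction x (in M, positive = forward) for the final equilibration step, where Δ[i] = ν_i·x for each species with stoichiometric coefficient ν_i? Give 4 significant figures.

x = -0.8399 M

Q₀ = 761.4 vs Keq = 1.111 ⇒ Q>K, reverse
Step 1:
                  C         J         M
  Initial    0.6661    0.1106     6.204
  Change     0.8399      1.68   -0.8399
  Equil       1.506      1.79     5.364
  solve Keq expr → x = -0.8399; check Q = 1.111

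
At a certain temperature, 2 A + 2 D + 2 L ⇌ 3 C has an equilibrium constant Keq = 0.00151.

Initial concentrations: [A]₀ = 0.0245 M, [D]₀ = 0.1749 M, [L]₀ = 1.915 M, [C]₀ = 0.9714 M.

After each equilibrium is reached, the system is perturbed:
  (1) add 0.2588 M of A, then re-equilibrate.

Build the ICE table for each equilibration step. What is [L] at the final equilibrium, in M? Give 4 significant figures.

[L]_eq = 2.463 M

Q₀ = 1.3613e+04 vs Keq = 0.00151 ⇒ Q>K, reverse
Step 1:
                    A           D           L           C
  init         0.0245      0.1749       1.915      0.9714
  Δ            0.5667      0.5667      0.5667       -0.85
  eq           0.5912      0.7416       2.482      0.1214
  solve Keq expr → x = -0.2833; check Q = 0.00151
Then add 0.2588 M of A.
Step 2:
                    A           D           L           C
  init           0.85      0.7416       2.482      0.1214
  Δ          -0.01847    -0.01847    -0.01847     0.02771
  eq           0.8315      0.7231       2.463      0.1491
  solve Keq expr → x = 0.009235; check Q = 0.00151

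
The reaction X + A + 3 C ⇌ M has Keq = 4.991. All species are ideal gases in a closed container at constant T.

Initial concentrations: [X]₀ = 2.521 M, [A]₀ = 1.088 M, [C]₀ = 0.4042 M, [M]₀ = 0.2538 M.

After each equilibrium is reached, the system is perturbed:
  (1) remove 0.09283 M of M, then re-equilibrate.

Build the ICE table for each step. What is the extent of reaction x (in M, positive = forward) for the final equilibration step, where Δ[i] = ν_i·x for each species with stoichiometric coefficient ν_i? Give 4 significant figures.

x = 0.009542 M

Q₀ = 1.401 vs Keq = 4.991 ⇒ Q<K, forward
Step 1:
                  X         A         C         M
  init        2.521     1.088    0.4042    0.2538
  Δ        -0.04038  -0.04038   -0.1211   0.04038
  eq          2.481     1.048    0.2831    0.2942
  solve Keq expr → x = 0.04038; check Q = 4.991
Then remove 0.09283 M of M.
Step 2:
                  X         A         C         M
  init        2.481     1.048    0.2831    0.2013
  Δ       -0.009542 -0.009542  -0.02863  0.009542
  eq          2.471     1.038    0.2544    0.2109
  solve Keq expr → x = 0.009542; check Q = 4.991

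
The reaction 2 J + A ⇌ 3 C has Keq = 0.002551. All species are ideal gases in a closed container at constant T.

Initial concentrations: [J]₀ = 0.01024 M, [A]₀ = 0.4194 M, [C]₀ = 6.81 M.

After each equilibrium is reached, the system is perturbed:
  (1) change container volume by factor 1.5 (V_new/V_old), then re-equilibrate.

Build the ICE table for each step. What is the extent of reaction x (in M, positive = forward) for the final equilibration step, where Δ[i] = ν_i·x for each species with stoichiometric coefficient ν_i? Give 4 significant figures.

Q₀ = 7.1815e+06 vs Keq = 0.002551 ⇒ Q>K, reverse
Step 1:
                  J         A         C
  I         0.01024    0.4194      6.81
  C           4.216     2.108    -6.324
  E           4.226     2.527    0.4865
  solve Keq expr → x = -2.108; check Q = 0.002551
Then change container volume by factor 1.5 (V_new/V_old).
Step 2:
                  J         A         C
  I           2.817     1.685    0.3243
  C               0         0         0
  E           2.817     1.685    0.3243
  solve Keq expr → x = 0; check Q = 0.002551

x = 0 M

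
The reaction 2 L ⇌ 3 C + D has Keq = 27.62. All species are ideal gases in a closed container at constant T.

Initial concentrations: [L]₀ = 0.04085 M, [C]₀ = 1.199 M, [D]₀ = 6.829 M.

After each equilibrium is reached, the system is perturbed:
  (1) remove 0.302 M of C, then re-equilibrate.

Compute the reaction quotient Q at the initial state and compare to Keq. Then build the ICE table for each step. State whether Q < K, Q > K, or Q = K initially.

Q₀ = 7054 vs Keq = 27.62 ⇒ Q>K, reverse
Step 1:
                  L         C         D
  init      0.04085     1.199     6.829
  Δ          0.2888   -0.4332   -0.1444
  eq         0.3297    0.7658     6.685
  solve Keq expr → x = -0.1444; check Q = 27.62
Then remove 0.302 M of C.
Step 2:
                  L         C         D
  init       0.3297    0.4638     6.685
  Δ        -0.09586    0.1438   0.04793
  eq         0.2338    0.6076     6.733
  solve Keq expr → x = 0.04793; check Q = 27.62

Q₀ = 7054; Q > K (proceeds reverse)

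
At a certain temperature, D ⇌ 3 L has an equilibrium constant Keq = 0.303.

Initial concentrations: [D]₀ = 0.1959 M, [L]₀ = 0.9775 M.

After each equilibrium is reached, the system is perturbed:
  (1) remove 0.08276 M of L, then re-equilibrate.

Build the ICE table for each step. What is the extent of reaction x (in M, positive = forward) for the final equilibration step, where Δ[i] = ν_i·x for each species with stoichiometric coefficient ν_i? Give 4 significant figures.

Q₀ = 4.768 vs Keq = 0.303 ⇒ Q>K, reverse
Step 1:
                    D           L
  Initial      0.1959      0.9775
  Change       0.1662     -0.4987
  Equil        0.3621      0.4788
  solve Keq expr → x = -0.1662; check Q = 0.303
Then remove 0.08276 M of L.
Step 2:
                    D           L
  Initial      0.3621       0.396
  Change     -0.02398     0.07195
  Equil        0.3382      0.4679
  solve Keq expr → x = 0.02398; check Q = 0.303

x = 0.02398 M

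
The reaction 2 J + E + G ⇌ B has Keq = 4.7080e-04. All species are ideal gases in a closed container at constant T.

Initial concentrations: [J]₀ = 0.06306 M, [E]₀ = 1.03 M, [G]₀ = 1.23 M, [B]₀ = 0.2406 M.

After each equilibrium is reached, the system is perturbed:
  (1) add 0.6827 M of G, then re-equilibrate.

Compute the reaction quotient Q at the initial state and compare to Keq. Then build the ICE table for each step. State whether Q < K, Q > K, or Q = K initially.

Q₀ = 47.76; Q > K (proceeds reverse)

Q₀ = 47.76 vs Keq = 4.7080e-04 ⇒ Q>K, reverse
Step 1:
                   J          E          G          B
  I          0.06306       1.03       1.23     0.2406
  C           0.4807     0.2403     0.2403    -0.2403
  E           0.5437       1.27       1.47 2.5999e-04
  solve Keq expr → x = -0.2403; check Q = 4.7080e-04
Then add 0.6827 M of G.
Step 2:
                   J          E          G          B
  I           0.5437       1.27      2.153 2.5999e-04
  C       -2.4065e-04 -1.2032e-04 -1.2032e-04 1.2032e-04
  E           0.5435       1.27      2.153 3.8031e-04
  solve Keq expr → x = 1.2032e-04; check Q = 4.7080e-04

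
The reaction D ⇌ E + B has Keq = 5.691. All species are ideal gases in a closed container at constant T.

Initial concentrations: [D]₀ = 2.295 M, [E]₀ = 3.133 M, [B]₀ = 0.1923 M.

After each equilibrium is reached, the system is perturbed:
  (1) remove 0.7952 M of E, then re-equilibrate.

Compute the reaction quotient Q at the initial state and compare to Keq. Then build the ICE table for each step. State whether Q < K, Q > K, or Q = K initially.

Q₀ = 0.2625; Q < K (proceeds forward)

Q₀ = 0.2625 vs Keq = 5.691 ⇒ Q<K, forward
Step 1:
                   D          E          B
  Initial      2.295      3.133     0.1923
  Change      -1.217      1.217      1.217
  Equil        1.078       4.35       1.41
  solve Keq expr → x = 1.217; check Q = 5.691
Then remove 0.7952 M of E.
Step 2:
                   D          E          B
  Initial      1.078      3.555       1.41
  Change     -0.1042     0.1042     0.1042
  Equil       0.9734      3.659      1.514
  solve Keq expr → x = 0.1042; check Q = 5.691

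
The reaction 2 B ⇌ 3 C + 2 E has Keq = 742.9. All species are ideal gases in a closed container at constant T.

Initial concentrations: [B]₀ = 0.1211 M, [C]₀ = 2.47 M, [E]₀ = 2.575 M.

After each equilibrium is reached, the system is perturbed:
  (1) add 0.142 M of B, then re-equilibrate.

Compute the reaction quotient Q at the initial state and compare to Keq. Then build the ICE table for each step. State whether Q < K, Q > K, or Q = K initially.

Q₀ = 6813; Q > K (proceeds reverse)

Q₀ = 6813 vs Keq = 742.9 ⇒ Q>K, reverse
Step 1:
                    B           C           E
  I            0.1211        2.47       2.575
  C            0.1698     -0.2548     -0.1698
  E            0.2909       2.215       2.405
  solve Keq expr → x = -0.08492; check Q = 742.9
Then add 0.142 M of B.
Step 2:
                    B           C           E
  I            0.4329       2.215       2.405
  C          -0.09904      0.1486     0.09904
  E            0.3339       2.364       2.504
  solve Keq expr → x = 0.04952; check Q = 742.9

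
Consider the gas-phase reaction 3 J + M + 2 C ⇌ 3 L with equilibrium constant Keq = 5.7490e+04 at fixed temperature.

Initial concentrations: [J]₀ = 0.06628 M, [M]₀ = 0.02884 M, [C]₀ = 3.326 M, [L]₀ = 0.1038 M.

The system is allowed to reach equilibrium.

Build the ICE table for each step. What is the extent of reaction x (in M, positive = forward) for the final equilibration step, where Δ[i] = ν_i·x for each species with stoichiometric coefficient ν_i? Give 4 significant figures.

Q₀ = 12.04 vs Keq = 5.7490e+04 ⇒ Q<K, forward
Step 1:
                  J         M         C         L
  init      0.06628   0.02884     3.326    0.1038
  Δ        -0.05742  -0.01914  -0.03828   0.05742
  eq       0.008859    0.0097     3.288    0.1612
  solve Keq expr → x = 0.01914; check Q = 5.7490e+04

x = 0.01914 M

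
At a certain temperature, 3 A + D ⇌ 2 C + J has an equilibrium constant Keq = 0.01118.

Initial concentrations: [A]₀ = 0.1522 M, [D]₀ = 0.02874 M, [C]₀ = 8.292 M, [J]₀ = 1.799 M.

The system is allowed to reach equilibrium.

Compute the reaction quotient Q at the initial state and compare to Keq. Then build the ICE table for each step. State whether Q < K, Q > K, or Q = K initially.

Q₀ = 1.2207e+06; Q > K (proceeds reverse)

Q₀ = 1.2207e+06 vs Keq = 0.01118 ⇒ Q>K, reverse
Step 1:
                    A           D           C           J
  I            0.1522     0.02874       8.292       1.799
  C              5.06       1.687      -3.373      -1.687
  E             5.212       1.715       4.919      0.1123
  solve Keq expr → x = -1.687; check Q = 0.01118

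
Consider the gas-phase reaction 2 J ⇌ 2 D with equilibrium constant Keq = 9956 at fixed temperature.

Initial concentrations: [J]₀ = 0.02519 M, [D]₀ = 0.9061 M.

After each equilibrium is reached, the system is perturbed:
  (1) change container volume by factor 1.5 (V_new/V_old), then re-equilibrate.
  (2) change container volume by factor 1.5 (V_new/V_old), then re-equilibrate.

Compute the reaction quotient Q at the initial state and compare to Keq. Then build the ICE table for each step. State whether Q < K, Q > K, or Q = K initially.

Q₀ = 1294; Q < K (proceeds forward)

Q₀ = 1294 vs Keq = 9956 ⇒ Q<K, forward
Step 1:
                  J         D
  I         0.02519    0.9061
  C        -0.01595   0.01595
  E        0.009241     0.922
  solve Keq expr → x = 0.007975; check Q = 9956
Then change container volume by factor 1.5 (V_new/V_old).
Step 2:
                  J         D
  I        0.006161    0.6147
  C               0         0
  E        0.006161    0.6147
  solve Keq expr → x = 0; check Q = 9956
Then change container volume by factor 1.5 (V_new/V_old).
Step 3:
                  J         D
  I        0.004107    0.4098
  C               0         0
  E        0.004107    0.4098
  solve Keq expr → x = 0; check Q = 9956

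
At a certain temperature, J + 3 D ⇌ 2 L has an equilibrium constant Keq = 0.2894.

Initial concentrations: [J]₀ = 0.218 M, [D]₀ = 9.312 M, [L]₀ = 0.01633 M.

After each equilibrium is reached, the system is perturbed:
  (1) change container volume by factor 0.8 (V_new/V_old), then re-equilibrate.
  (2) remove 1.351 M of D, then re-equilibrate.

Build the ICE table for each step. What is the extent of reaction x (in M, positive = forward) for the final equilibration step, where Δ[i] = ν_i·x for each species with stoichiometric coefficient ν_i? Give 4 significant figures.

x = -4.2120e-04 M

Q₀ = 1.5149e-06 vs Keq = 0.2894 ⇒ Q<K, forward
Step 1:
                   J          D          L
  I            0.218      9.312    0.01633
  C          -0.2169    -0.6508     0.4338
  E         0.001078      8.661     0.4502
  solve Keq expr → x = 0.2169; check Q = 0.2894
Then change container volume by factor 0.8 (V_new/V_old).
Step 2:
                   J          D          L
  I         0.001347      10.83     0.5627
  C       -4.8169e-04  -0.001445 9.6339e-04
  E       8.6551e-04      10.83     0.5637
  solve Keq expr → x = 4.8169e-04; check Q = 0.2894
Then remove 1.351 M of D.
Step 3:
                   J          D          L
  I       8.6551e-04      9.474     0.5637
  C       4.2120e-04   0.001264 -8.4241e-04
  E         0.001287      9.475     0.5628
  solve Keq expr → x = -4.2120e-04; check Q = 0.2894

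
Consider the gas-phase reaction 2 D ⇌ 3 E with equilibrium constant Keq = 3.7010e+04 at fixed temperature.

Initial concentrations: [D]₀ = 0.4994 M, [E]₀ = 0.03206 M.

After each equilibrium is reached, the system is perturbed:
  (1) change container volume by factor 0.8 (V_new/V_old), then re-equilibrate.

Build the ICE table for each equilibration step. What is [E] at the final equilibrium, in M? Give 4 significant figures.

Q₀ = 1.3213e-04 vs Keq = 3.7010e+04 ⇒ Q<K, forward
Step 1:
                    D           E
  I            0.4994     0.03206
  C           -0.4958      0.7438
  E          0.003552      0.7758
  solve Keq expr → x = 0.2479; check Q = 3.7010e+04
Then change container volume by factor 0.8 (V_new/V_old).
Step 2:
                    D           E
  I           0.00444      0.9698
  C        5.1813e-04 -7.7719e-04
  E          0.004958       0.969
  solve Keq expr → x = -2.5906e-04; check Q = 3.7010e+04

[E]_eq = 0.969 M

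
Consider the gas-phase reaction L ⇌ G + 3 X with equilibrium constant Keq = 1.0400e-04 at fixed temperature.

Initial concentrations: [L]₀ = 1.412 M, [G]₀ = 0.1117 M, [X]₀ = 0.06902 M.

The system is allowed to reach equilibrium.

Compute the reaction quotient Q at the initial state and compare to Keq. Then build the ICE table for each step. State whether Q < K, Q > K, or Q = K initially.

Q₀ = 2.6010e-05; Q < K (proceeds forward)

Q₀ = 2.6010e-05 vs Keq = 1.0400e-04 ⇒ Q<K, forward
Step 1:
                  L         G         X
  init        1.412    0.1117   0.06902
  Δ        -0.01217   0.01217   0.03651
  eq            1.4    0.1239    0.1055
  solve Keq expr → x = 0.01217; check Q = 1.0400e-04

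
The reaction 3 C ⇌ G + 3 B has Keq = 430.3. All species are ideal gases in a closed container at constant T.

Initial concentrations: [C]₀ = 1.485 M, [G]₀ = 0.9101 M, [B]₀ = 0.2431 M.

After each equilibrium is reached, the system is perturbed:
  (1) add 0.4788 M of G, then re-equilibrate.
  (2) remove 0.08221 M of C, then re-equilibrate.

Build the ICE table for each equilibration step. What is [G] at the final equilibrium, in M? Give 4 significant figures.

Q₀ = 0.003993 vs Keq = 430.3 ⇒ Q<K, forward
Step 1:
                    C           G           B
  I             1.485      0.9101      0.2431
  C            -1.265      0.4217       1.265
  E            0.2198       1.332       1.508
  solve Keq expr → x = 0.4217; check Q = 430.3
Then add 0.4788 M of G.
Step 2:
                    C           G           B
  I            0.2198       1.811       1.508
  C           0.02015   -0.006715    -0.02015
  E              0.24       1.804       1.488
  solve Keq expr → x = -0.006715; check Q = 430.3
Then remove 0.08221 M of C.
Step 3:
                    C           G           B
  I            0.1577       1.804       1.488
  C           0.06994    -0.02331    -0.06994
  E            0.2277       1.781       1.418
  solve Keq expr → x = -0.02331; check Q = 430.3

[G]_eq = 1.781 M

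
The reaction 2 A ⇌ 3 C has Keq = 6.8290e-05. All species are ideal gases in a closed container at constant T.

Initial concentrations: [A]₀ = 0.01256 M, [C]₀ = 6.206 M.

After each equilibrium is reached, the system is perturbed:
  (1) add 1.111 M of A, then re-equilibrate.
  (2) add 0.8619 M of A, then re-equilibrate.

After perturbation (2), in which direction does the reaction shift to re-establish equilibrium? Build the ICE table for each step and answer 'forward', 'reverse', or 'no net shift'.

Direction: forward

Q₀ = 1.5152e+06 vs Keq = 6.8290e-05 ⇒ Q>K, reverse
Step 1:
                   A          C
  I          0.01256      6.206
  C            4.068     -6.102
  E             4.08     0.1044
  solve Keq expr → x = -2.034; check Q = 6.8290e-05
Then add 1.111 M of A.
Step 2:
                   A          C
  I            5.191     0.1044
  C         -0.01199    0.01799
  E            5.179     0.1224
  solve Keq expr → x = 0.005996; check Q = 6.8290e-05
Then add 0.8619 M of A.
Step 3:
                   A          C
  I            6.041     0.1224
  C        -0.008729    0.01309
  E            6.032     0.1355
  solve Keq expr → x = 0.004364; check Q = 6.8290e-05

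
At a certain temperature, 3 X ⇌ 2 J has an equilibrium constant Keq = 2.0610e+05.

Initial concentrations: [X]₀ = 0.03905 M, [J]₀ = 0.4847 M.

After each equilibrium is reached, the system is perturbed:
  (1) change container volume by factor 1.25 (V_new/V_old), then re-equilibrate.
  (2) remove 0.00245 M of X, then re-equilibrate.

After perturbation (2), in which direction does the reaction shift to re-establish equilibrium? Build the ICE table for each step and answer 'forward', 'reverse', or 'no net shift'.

Q₀ = 3945 vs Keq = 2.0610e+05 ⇒ Q<K, forward
Step 1:
                   X          J
  Initial    0.03905     0.4847
  Change    -0.02833    0.01889
  Equil      0.01072     0.5036
  solve Keq expr → x = 0.009445; check Q = 2.0610e+05
Then change container volume by factor 1.25 (V_new/V_old).
Step 2:
                   X          J
  Initial   0.008573     0.4029
  Change  6.5528e-04 -4.3685e-04
  Equil     0.009228     0.4024
  solve Keq expr → x = -2.1843e-04; check Q = 2.0610e+05
Then remove 0.00245 M of X.
Step 3:
                   X          J
  Initial   0.006778     0.4024
  Change    0.002425  -0.001617
  Equil     0.009203     0.4008
  solve Keq expr → x = -8.0842e-04; check Q = 2.0610e+05

Direction: reverse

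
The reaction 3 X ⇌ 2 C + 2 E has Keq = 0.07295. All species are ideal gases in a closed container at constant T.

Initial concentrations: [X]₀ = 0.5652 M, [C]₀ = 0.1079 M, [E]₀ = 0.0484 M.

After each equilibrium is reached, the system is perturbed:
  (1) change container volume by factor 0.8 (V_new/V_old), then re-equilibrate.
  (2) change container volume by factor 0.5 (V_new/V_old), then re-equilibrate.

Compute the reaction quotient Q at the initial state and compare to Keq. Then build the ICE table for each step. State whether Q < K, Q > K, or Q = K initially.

Q₀ = 1.5105e-04; Q < K (proceeds forward)

Q₀ = 1.5105e-04 vs Keq = 0.07295 ⇒ Q<K, forward
Step 1:
                  X         C         E
  Initial    0.5652    0.1079    0.0484
  Change    -0.2295     0.153     0.153
  Equil      0.3357    0.2609    0.2014
  solve Keq expr → x = 0.07649; check Q = 0.07295
Then change container volume by factor 0.8 (V_new/V_old).
Step 2:
                  X         C         E
  Initial    0.4197    0.3261    0.2517
  Change    0.01346 -0.008975 -0.008975
  Equil      0.4331    0.3171    0.2428
  solve Keq expr → x = -0.004487; check Q = 0.07295
Then change container volume by factor 0.5 (V_new/V_old).
Step 3:
                  X         C         E
  Initial    0.8662    0.6343    0.4855
  Change    0.08231  -0.05487  -0.05487
  Equil      0.9485    0.5794    0.4306
  solve Keq expr → x = -0.02744; check Q = 0.07295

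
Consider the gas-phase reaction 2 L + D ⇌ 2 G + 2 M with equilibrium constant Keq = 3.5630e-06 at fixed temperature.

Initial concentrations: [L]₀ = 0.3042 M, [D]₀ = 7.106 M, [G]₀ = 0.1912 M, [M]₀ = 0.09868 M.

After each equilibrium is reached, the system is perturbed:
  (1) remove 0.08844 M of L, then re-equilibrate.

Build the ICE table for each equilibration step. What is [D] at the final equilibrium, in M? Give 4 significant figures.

[D]_eq = 7.148 M

Q₀ = 5.4137e-04 vs Keq = 3.5630e-06 ⇒ Q>K, reverse
Step 1:
                   L          D          G          M
  init        0.3042      7.106     0.1912    0.09868
  Δ          0.08103    0.04052   -0.08103   -0.08103
  eq          0.3852      7.147     0.1102    0.01765
  solve Keq expr → x = -0.04052; check Q = 3.5630e-06
Then remove 0.08844 M of L.
Step 2:
                   L          D          G          M
  init        0.2968      7.147     0.1102    0.01765
  Δ         0.003447   0.001724  -0.003447  -0.003447
  eq          0.3002      7.148     0.1067     0.0142
  solve Keq expr → x = -0.001724; check Q = 3.5630e-06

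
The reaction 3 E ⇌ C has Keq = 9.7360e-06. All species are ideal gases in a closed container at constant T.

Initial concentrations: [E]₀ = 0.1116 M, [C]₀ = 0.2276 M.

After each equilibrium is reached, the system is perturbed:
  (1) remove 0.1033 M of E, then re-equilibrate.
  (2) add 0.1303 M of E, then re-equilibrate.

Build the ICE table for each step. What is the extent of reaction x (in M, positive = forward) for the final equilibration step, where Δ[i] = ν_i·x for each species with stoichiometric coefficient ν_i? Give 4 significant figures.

x = 2.1818e-06 M

Q₀ = 163.7 vs Keq = 9.7360e-06 ⇒ Q>K, reverse
Step 1:
                   E          C
  Initial     0.1116     0.2276
  Change      0.6828    -0.2276
  Equil       0.7944 4.8806e-06
  solve Keq expr → x = -0.2276; check Q = 9.7360e-06
Then remove 0.1033 M of E.
Step 2:
                   E          C
  Initial     0.6911 4.8806e-06
  Change  5.0012e-06 -1.6671e-06
  Equil       0.6911 3.2136e-06
  solve Keq expr → x = -1.6671e-06; check Q = 9.7360e-06
Then add 0.1303 M of E.
Step 3:
                   E          C
  Initial     0.8214 3.2136e-06
  Change  -6.5454e-06 2.1818e-06
  Equil       0.8214 5.3953e-06
  solve Keq expr → x = 2.1818e-06; check Q = 9.7360e-06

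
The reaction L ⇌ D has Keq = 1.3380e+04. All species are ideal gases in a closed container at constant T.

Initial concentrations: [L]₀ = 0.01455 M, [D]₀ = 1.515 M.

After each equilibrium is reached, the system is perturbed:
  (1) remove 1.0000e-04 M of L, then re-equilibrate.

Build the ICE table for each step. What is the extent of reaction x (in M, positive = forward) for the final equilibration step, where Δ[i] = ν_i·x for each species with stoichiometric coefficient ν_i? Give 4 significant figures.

Q₀ = 104.1 vs Keq = 1.3380e+04 ⇒ Q<K, forward
Step 1:
                   L          D
  init       0.01455      1.515
  Δ         -0.01444    0.01444
  eq      1.1431e-04      1.529
  solve Keq expr → x = 0.01444; check Q = 1.3380e+04
Then remove 1.0000e-04 M of L.
Step 2:
                   L          D
  init    1.4308e-05      1.529
  Δ       9.9993e-05 -9.9993e-05
  eq      1.1430e-04      1.529
  solve Keq expr → x = -9.9993e-05; check Q = 1.3380e+04

x = -9.9993e-05 M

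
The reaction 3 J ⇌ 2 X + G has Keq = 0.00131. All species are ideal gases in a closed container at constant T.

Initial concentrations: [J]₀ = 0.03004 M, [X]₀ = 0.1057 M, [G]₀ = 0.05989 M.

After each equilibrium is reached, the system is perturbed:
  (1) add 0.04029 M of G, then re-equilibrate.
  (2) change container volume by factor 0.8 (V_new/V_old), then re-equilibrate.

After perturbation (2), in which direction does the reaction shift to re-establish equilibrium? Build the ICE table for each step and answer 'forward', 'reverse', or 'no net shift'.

Q₀ = 24.68 vs Keq = 0.00131 ⇒ Q>K, reverse
Step 1:
                   J          X          G
  init       0.03004     0.1057    0.05989
  Δ            0.131   -0.08734   -0.04367
  eq           0.161    0.01836    0.01622
  solve Keq expr → x = -0.04367; check Q = 0.00131
Then add 0.04029 M of G.
Step 2:
                   J          X          G
  init         0.161    0.01836    0.05651
  Δ          0.01075  -0.007164  -0.003582
  eq          0.1718     0.0112    0.05293
  solve Keq expr → x = -0.003582; check Q = 0.00131
Then change container volume by factor 0.8 (V_new/V_old).
Step 3:
                   J          X          G
  init        0.2147      0.014    0.06616
  Δ                0          0          0
  eq          0.2147      0.014    0.06616
  solve Keq expr → x = 0; check Q = 0.00131

Direction: no net shift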